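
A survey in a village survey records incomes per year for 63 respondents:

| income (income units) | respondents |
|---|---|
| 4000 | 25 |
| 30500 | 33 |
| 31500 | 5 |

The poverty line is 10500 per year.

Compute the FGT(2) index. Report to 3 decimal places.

Below the line: 25×4000 (q = 25 of N = 63).
Shortfall ratios: (10500−4000)/10500 = 0.6190 (×25).
Squared: 0.3832 (×25).
Sum = 9.580499; P₂ = 9.580499 / 63 = 0.152.

0.152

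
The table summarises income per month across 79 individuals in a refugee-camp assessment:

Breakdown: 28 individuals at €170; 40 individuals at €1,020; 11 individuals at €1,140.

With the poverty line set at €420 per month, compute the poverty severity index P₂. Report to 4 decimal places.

0.1256

Poor units: 28×€170 (q = 28 of N = 79).
Shortfall ratios: (420−170)/420 = 0.5952 (×28).
Squared: 0.3543 (×28).
Sum = 9.920635; P₂ = 9.920635 / 79 = 0.1256.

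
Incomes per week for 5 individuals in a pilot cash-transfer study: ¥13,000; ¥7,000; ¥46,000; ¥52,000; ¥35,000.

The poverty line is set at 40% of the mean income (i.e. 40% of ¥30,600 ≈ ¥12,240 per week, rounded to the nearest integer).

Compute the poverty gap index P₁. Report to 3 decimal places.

Incomes under z: ¥7,000 (q = 1 of N = 5).
Normalized shortfalls: (12240−7000)/12240 = 0.4281.
Sum of shortfalls = 0.428105; P₁ averages over all N: 0.428105 / 5 = 0.086.

0.086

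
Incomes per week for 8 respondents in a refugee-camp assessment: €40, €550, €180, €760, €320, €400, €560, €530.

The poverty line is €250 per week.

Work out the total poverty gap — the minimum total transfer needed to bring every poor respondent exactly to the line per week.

€280

Incomes under z: €40, €180 (q = 2 of N = 8).
Individual gaps: 250−40 = 210; 250−180 = 70.
Aggregate gap = €280.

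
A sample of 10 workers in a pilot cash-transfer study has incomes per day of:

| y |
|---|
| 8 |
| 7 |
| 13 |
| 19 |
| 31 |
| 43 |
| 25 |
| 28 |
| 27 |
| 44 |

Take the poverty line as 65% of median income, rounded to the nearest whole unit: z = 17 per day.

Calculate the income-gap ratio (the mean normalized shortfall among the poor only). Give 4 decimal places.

Poor units: 7, 8, 13 (q = 3 of N = 10).
Relative gaps: 0.5882, 0.5294, 0.2353; sum = 1.352941.
The income-gap ratio divides by q (the poor only): 1.352941 / 3 = 0.4510.

0.4510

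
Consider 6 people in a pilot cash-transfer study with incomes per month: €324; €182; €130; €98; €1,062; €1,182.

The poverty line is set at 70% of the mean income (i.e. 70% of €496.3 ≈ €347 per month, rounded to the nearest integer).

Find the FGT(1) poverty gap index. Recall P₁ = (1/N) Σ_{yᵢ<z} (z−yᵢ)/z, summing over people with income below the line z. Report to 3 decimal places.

Incomes under z: €98, €130, €182, €324 (q = 4 of N = 6).
Shortfall ratios: (347−98)/347 = 0.7176; (347−130)/347 = 0.6254; (347−182)/347 = 0.4755; (347−324)/347 = 0.0663.
Sum of shortfalls = 1.884726; P₁ averages over all N: 1.884726 / 6 = 0.314.

0.314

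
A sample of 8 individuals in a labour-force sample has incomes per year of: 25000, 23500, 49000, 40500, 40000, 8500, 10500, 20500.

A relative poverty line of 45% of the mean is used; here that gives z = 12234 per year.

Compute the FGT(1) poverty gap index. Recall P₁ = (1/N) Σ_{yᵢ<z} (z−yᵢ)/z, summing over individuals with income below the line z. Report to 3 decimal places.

Poor units: 8500, 10500 (q = 2 of N = 8).
Relative gaps: (12234−8500)/12234 = 0.3052; (12234−10500)/12234 = 0.1417.
Sum of shortfalls = 0.446951; P₁ averages over all N: 0.446951 / 8 = 0.056.

0.056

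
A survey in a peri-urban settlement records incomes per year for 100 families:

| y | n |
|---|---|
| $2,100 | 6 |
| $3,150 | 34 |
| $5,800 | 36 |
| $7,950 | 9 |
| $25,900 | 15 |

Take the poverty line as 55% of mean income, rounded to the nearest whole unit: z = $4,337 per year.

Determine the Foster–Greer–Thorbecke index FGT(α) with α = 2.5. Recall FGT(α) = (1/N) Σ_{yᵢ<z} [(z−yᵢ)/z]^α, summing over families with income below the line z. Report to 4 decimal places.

Poor units: 6×$2,100, 34×$3,150 (q = 40 of N = 100).
Relative gaps: (4337−2100)/4337 = 0.5158 (×6); (4337−3150)/4337 = 0.2737 (×34).
Raised to α = 2.5: 0.19107 (×6); 0.03919 (×34).
Sum = 2.478810; FGT(2.5) = 2.478810 / 100 = 0.0248.

0.0248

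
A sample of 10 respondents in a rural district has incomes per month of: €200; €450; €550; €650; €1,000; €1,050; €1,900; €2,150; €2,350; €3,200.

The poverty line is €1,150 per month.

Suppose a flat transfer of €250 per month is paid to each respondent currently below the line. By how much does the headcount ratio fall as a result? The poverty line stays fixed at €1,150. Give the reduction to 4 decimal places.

Before: below the line — €200, €450, €550, €650, €1,000, €1,050; headcount ratio = 0.600000.
After the €250 transfer: below the line — €450, €700, €800, €900; headcount ratio = 0.400000.
Reduction = 0.600000 − 0.400000 = 0.2000.

0.2000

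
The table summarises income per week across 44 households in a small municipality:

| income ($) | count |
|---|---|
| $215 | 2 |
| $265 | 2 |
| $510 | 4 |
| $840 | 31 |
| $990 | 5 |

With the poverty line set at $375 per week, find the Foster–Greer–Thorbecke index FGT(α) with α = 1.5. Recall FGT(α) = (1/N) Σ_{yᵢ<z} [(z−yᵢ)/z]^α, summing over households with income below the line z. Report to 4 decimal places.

Below the line: 2×$215, 2×$265 (q = 4 of N = 44).
Gap ratios (z−y)/z: (375−215)/375 = 0.4267 (×2); (375−265)/375 = 0.2933 (×2).
Raised to α = 1.5: 0.27870 (×2); 0.15887 (×2).
Sum = 0.875135; FGT(1.5) = 0.875135 / 44 = 0.0199.

0.0199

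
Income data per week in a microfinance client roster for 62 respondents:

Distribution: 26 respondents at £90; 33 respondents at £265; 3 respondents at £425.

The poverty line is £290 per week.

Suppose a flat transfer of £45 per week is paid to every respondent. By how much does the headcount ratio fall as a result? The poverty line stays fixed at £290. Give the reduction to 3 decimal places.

0.532

Before: below the line — 26×£90, 33×£265; headcount ratio = 0.95161.
After the £45 transfer: below the line — 26×£135; headcount ratio = 0.41935.
Reduction = 0.95161 − 0.41935 = 0.532.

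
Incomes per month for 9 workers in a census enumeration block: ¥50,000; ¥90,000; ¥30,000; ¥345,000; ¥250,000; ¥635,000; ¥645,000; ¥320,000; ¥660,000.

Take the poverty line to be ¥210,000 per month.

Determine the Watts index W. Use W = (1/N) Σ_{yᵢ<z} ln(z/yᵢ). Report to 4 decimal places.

0.4698

Poor units: ¥30,000, ¥50,000, ¥90,000 (q = 3 of N = 9).
ln(z/y) terms: ln(210000/30000) = 1.9459; ln(210000/50000) = 1.4351; ln(210000/90000) = 0.8473.
W = 4.228293 / 9 = 0.4698.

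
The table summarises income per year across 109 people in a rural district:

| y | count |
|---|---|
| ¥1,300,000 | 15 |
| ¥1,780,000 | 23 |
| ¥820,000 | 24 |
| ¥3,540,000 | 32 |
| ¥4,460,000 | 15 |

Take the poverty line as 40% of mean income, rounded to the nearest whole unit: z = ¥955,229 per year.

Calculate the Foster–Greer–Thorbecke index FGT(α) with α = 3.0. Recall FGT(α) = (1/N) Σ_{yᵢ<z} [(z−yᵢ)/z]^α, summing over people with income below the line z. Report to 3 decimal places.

0.001

Below z: 24×¥820,000 (q = 24 of N = 109).
Gap ratios (z−y)/z: (955229−820000)/955229 = 0.1416 (×24).
Raised to α = 3.0: 0.00284 (×24).
Sum = 0.068092; FGT(3.0) = 0.068092 / 109 = 0.001.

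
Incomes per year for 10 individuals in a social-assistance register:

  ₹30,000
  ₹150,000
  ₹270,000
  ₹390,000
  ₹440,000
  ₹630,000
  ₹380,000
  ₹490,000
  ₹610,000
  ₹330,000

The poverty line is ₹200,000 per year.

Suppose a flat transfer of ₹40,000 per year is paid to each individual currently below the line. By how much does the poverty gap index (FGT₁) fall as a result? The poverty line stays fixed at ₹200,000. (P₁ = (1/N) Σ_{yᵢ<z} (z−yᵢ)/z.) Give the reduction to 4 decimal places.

0.0400

Before: below the line — ₹30,000, ₹150,000; poverty gap index (FGT₁) = 0.110000.
After the ₹40,000 transfer: below the line — ₹70,000, ₹190,000; poverty gap index (FGT₁) = 0.070000.
Reduction = 0.110000 − 0.070000 = 0.0400.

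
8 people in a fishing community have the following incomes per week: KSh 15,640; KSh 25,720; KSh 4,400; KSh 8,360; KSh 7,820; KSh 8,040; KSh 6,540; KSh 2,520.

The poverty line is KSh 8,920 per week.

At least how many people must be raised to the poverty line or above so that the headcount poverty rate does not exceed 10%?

6

6 of the 8 people are poor, so H = 6/8 = 0.750.
A headcount ratio of at most 10% allows at most ⌊0.10 × 8⌋ = 0 poor people.
So at least 6 − 0 = 6 must be lifted.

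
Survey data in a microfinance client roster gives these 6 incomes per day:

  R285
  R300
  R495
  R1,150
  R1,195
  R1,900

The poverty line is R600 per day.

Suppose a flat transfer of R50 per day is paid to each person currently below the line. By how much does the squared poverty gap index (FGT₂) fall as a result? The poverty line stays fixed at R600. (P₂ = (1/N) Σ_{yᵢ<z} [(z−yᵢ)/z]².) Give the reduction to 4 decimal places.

0.0299

Before: below the line — R285, R300, R495; squared poverty gap index (FGT₂) = 0.092708.
After the R50 transfer: below the line — R335, R350, R545; squared poverty gap index (FGT₂) = 0.062847.
Reduction = 0.092708 − 0.062847 = 0.0299.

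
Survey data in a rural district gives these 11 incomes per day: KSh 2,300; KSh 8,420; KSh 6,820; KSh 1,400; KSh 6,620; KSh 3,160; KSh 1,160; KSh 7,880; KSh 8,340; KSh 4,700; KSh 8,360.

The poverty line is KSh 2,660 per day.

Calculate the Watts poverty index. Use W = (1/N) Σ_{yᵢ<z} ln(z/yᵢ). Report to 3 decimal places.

0.147

Poor units: KSh 1,160, KSh 1,400, KSh 2,300 (q = 3 of N = 11).
Log shortfalls: ln(2660/1160) = 0.8299; ln(2660/1400) = 0.6419; ln(2660/2300) = 0.1454.
W = 1.617177 / 11 = 0.147.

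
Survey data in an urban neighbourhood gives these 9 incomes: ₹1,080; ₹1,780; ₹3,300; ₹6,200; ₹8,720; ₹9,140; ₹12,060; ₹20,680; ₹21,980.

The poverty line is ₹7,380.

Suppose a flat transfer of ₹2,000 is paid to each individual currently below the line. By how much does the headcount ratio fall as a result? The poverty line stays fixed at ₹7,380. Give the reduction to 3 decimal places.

0.111

Before: below the line — ₹1,080, ₹1,780, ₹3,300, ₹6,200; headcount ratio = 0.44444.
After the ₹2,000 transfer: below the line — ₹3,080, ₹3,780, ₹5,300; headcount ratio = 0.33333.
Reduction = 0.44444 − 0.33333 = 0.111.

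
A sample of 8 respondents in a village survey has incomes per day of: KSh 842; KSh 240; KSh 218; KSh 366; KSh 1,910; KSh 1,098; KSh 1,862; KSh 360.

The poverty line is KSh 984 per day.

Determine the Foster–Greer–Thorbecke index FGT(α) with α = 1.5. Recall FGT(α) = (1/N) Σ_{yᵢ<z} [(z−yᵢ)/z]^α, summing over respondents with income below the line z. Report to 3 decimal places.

Below the line: KSh 218, KSh 240, KSh 360, KSh 366, KSh 842 (q = 5 of N = 8).
Gap ratios (z−y)/z: (984−218)/984 = 0.7785; (984−240)/984 = 0.7561; (984−360)/984 = 0.6341; (984−366)/984 = 0.6280; (984−842)/984 = 0.1443.
Raised to α = 1.5: 0.68683; 0.65746; 0.50499; 0.49773; 0.05482.
Sum = 2.401826; FGT(1.5) = 2.401826 / 8 = 0.300.

0.300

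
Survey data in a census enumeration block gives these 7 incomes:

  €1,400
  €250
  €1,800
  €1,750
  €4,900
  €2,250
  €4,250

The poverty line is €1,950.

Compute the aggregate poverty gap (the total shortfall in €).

€2,600

Below z: €250, €1,400, €1,750, €1,800 (q = 4 of N = 7).
Individual gaps: 1950−250 = 1700; 1950−1400 = 550; 1950−1750 = 200; 1950−1800 = 150.
Aggregate gap = €2,600.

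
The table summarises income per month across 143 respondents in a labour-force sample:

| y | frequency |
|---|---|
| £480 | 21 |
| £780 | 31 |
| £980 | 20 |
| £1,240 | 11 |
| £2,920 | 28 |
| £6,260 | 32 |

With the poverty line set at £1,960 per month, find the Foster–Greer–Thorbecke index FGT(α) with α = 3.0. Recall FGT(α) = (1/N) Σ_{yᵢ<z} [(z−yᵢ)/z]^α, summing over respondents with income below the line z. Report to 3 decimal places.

0.132

Below z: 21×£480, 31×£780, 20×£980, 11×£1,240 (q = 83 of N = 143).
Normalized shortfalls: (1960−480)/1960 = 0.7551 (×21); (1960−780)/1960 = 0.6020 (×31); (1960−980)/1960 = 0.5000 (×20); (1960−1240)/1960 = 0.3673 (×11).
Raised to α = 3.0: 0.43054 (×21); 0.21821 (×31); 0.12500 (×20); 0.04957 (×11).
Sum = 18.851254; FGT(3.0) = 18.851254 / 143 = 0.132.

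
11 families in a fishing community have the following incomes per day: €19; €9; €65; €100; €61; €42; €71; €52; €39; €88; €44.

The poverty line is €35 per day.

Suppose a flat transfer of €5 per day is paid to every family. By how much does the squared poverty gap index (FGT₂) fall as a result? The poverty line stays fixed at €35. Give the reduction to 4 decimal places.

Before: below the line — €9, €19; squared poverty gap index (FGT₂) = 0.069165.
After the €5 transfer: below the line — €14, €24; squared poverty gap index (FGT₂) = 0.041707.
Reduction = 0.069165 − 0.041707 = 0.0275.

0.0275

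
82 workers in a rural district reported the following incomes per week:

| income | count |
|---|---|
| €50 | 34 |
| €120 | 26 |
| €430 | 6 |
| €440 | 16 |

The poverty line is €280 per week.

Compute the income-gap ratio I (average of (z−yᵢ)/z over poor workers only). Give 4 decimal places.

0.7131

Poor units: 34×€50, 26×€120 (q = 60 of N = 82).
Shortfall ratios (z−y)/z: 0.8214 (×34), 0.5714 (×26); sum = 42.785714.
I averages over the q = 60 poor units only: 42.785714 / 60 = 0.7131.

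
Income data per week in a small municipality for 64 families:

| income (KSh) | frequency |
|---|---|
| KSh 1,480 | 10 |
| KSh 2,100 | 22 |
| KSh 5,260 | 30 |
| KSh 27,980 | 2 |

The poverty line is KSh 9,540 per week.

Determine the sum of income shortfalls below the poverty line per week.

KSh 372,680

Poor units: 10×KSh 1,480, 22×KSh 2,100, 30×KSh 5,260 (q = 62 of N = 64).
Individual gaps: 10×(9540−1480) = 80600; 22×(9540−2100) = 163680; 30×(9540−5260) = 128400.
Aggregate gap = KSh 372,680.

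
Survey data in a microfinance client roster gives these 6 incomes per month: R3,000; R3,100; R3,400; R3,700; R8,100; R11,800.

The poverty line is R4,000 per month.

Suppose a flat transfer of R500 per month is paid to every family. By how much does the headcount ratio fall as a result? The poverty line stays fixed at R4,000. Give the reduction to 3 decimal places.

0.167

Before: below the line — R3,000, R3,100, R3,400, R3,700; headcount ratio = 0.66667.
After the R500 transfer: below the line — R3,500, R3,600, R3,900; headcount ratio = 0.50000.
Reduction = 0.66667 − 0.50000 = 0.167.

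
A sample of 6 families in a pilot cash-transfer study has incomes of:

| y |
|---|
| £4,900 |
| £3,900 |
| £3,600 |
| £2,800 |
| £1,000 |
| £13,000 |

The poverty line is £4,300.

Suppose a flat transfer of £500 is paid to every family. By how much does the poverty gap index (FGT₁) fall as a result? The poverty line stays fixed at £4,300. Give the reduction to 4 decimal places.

Before: below the line — £1,000, £2,800, £3,600, £3,900; poverty gap index (FGT₁) = 0.228682.
After the £500 transfer: below the line — £1,500, £3,300, £4,100; poverty gap index (FGT₁) = 0.155039.
Reduction = 0.228682 − 0.155039 = 0.0736.

0.0736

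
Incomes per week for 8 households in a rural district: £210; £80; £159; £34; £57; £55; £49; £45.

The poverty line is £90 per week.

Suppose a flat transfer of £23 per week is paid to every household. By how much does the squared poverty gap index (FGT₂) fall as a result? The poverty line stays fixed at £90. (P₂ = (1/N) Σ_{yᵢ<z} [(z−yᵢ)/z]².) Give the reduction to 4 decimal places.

0.1098

Before: below the line — £34, £45, £49, £55, £57, £80; squared poverty gap index (FGT₂) = 0.142840.
After the £23 transfer: below the line — £57, £68, £72, £78, £80; squared poverty gap index (FGT₂) = 0.033040.
Reduction = 0.142840 − 0.033040 = 0.1098.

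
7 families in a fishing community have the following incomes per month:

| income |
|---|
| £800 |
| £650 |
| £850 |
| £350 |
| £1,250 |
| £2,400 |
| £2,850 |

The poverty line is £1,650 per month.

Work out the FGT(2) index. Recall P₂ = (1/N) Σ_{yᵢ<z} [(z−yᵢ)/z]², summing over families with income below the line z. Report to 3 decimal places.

Below z: £350, £650, £800, £850, £1,250 (q = 5 of N = 7).
Relative gaps: (1650−350)/1650 = 0.7879; (1650−650)/1650 = 0.6061; (1650−800)/1650 = 0.5152; (1650−850)/1650 = 0.4848; (1650−1250)/1650 = 0.2424.
Squared: 0.6208; 0.3673; 0.2654; 0.2351; 0.0588.
Sum = 1.547291; P₂ = 1.547291 / 7 = 0.221.

0.221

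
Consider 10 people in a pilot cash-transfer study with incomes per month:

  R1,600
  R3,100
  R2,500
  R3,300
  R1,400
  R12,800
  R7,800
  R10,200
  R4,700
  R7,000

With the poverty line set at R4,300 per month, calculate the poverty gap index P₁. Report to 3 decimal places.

Below z: R1,400, R1,600, R2,500, R3,100, R3,300 (q = 5 of N = 10).
Relative gaps: (4300−1400)/4300 = 0.6744; (4300−1600)/4300 = 0.6279; (4300−2500)/4300 = 0.4186; (4300−3100)/4300 = 0.2791; (4300−3300)/4300 = 0.2326.
Sum of shortfalls = 2.232558; P₁ averages over all N: 2.232558 / 10 = 0.223.

0.223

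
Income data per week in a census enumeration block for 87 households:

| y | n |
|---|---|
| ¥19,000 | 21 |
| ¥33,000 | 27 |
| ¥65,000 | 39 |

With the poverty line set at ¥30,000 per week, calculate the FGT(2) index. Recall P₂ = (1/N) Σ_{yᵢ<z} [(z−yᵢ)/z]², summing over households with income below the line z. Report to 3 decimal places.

0.032

Below z: 21×¥19,000 (q = 21 of N = 87).
Gap ratios (z−y)/z: (30000−19000)/30000 = 0.3667 (×21).
Squared: 0.1344 (×21).
Sum = 2.823333; P₂ = 2.823333 / 87 = 0.032.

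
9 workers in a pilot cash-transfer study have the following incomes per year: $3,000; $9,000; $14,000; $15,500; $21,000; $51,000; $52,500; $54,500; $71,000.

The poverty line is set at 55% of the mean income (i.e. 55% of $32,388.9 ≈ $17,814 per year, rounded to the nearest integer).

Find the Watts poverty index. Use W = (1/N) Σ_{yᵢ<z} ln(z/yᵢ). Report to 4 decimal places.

0.3160

Below z: $3,000, $9,000, $14,000, $15,500 (q = 4 of N = 9).
ln(z/y) terms: ln(17814/3000) = 1.7814; ln(17814/9000) = 0.6828; ln(17814/14000) = 0.2409; ln(17814/15500) = 0.1391.
W = 2.844204 / 9 = 0.3160.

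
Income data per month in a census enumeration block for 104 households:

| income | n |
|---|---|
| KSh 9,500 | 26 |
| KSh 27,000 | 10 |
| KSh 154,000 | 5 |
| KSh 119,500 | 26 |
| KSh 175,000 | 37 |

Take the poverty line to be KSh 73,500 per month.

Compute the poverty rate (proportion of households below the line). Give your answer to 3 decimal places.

36 of the 104 households have income below KSh 73,500.
H = 36/104 = 0.346.

0.346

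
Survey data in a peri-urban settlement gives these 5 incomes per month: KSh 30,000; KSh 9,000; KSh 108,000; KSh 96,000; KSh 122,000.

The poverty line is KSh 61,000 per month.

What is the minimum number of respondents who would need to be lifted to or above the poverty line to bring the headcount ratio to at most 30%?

1

Currently q = 2 of N = 5 are below the line (H = 0.400).
A headcount ratio of at most 30% allows at most ⌊0.30 × 5⌋ = 1 poor respondents.
So at least 2 − 1 = 1 must be lifted.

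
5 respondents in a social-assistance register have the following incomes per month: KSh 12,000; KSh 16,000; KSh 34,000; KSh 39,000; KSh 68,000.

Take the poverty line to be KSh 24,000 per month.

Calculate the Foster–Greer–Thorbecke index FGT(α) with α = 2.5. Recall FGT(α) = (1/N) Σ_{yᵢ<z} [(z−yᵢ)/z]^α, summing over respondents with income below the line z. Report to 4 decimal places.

Below the line: KSh 12,000, KSh 16,000 (q = 2 of N = 5).
Normalized shortfalls: (24000−12000)/24000 = 0.5000; (24000−16000)/24000 = 0.3333.
Raised to α = 2.5: 0.17678; 0.06415.
Sum = 0.240927; FGT(2.5) = 0.240927 / 5 = 0.0482.

0.0482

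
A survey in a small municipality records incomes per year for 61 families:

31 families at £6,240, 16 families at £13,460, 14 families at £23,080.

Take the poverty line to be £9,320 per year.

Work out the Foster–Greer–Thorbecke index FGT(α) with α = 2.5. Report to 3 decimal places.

Incomes under z: 31×£6,240 (q = 31 of N = 61).
Normalized shortfalls: (9320−6240)/9320 = 0.3305 (×31).
Raised to α = 2.5: 0.06278 (×31).
Sum = 1.946250; FGT(2.5) = 1.946250 / 61 = 0.032.

0.032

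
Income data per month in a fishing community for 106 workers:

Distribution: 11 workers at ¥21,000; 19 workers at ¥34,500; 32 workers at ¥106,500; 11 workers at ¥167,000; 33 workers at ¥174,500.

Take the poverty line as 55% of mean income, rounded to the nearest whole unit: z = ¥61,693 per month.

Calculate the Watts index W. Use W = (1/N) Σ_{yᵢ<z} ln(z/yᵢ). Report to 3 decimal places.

0.216

Below the line: 11×¥21,000, 19×¥34,500 (q = 30 of N = 106).
Log gaps: ln(61693/21000) = 1.0776 (×11); ln(61693/34500) = 0.5812 (×19).
W = 22.897140 / 106 = 0.216.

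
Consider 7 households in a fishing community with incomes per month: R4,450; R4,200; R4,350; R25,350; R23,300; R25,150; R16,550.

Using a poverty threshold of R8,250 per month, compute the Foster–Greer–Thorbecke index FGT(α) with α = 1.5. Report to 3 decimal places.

Poor units: R4,200, R4,350, R4,450 (q = 3 of N = 7).
Shortfall ratios: (8250−4200)/8250 = 0.4909; (8250−4350)/8250 = 0.4727; (8250−4450)/8250 = 0.4606.
Raised to α = 1.5: 0.34395; 0.32502; 0.31260.
Sum = 0.981583; FGT(1.5) = 0.981583 / 7 = 0.140.

0.140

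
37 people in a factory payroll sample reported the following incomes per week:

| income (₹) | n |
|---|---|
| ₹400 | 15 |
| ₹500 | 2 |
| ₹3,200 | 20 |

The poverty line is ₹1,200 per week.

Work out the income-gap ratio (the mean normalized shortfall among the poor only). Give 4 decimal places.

0.6569

Poor units: 15×₹400, 2×₹500 (q = 17 of N = 37).
Relative gaps: 0.6667 (×15), 0.5833 (×2); sum = 11.166667.
I averages over the q = 17 poor units only: 11.166667 / 17 = 0.6569.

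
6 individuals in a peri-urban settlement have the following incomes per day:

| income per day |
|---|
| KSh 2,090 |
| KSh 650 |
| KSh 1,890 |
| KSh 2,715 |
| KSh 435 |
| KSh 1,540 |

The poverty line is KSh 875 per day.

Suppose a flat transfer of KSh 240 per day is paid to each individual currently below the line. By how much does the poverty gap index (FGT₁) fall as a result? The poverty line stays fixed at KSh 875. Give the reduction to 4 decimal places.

0.0886

Before: below the line — KSh 435, KSh 650; poverty gap index (FGT₁) = 0.126667.
After the KSh 240 transfer: below the line — KSh 675; poverty gap index (FGT₁) = 0.038095.
Reduction = 0.126667 − 0.038095 = 0.0886.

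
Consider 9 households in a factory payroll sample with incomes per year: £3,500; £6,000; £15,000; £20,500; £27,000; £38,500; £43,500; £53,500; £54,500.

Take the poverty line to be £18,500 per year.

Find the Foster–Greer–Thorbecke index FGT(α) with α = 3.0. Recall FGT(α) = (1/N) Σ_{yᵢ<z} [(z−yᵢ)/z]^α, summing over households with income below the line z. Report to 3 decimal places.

Below z: £3,500, £6,000, £15,000 (q = 3 of N = 9).
Normalized shortfalls: (18500−3500)/18500 = 0.8108; (18500−6000)/18500 = 0.6757; (18500−15000)/18500 = 0.1892.
Raised to α = 3.0: 0.53304; 0.30847; 0.00677.
Sum = 0.848281; FGT(3.0) = 0.848281 / 9 = 0.094.

0.094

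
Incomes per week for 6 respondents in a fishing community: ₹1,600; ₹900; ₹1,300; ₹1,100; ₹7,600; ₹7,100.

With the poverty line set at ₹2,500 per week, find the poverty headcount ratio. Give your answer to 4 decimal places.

4 of the 6 respondents have income below ₹2,500.
H = 4/6 = 0.6667.

0.6667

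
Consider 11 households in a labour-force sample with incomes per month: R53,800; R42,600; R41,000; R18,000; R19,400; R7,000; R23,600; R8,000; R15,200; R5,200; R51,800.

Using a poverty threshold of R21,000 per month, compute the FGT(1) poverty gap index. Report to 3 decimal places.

Poor units: R5,200, R7,000, R8,000, R15,200, R18,000, R19,400 (q = 6 of N = 11).
Normalized shortfalls: (21000−5200)/21000 = 0.7524; (21000−7000)/21000 = 0.6667; (21000−8000)/21000 = 0.6190; (21000−15200)/21000 = 0.2762; (21000−18000)/21000 = 0.1429; (21000−19400)/21000 = 0.0762.
Σ = 2.533333. Dividing by the full population N = 11 gives P₁ = 0.230.

0.230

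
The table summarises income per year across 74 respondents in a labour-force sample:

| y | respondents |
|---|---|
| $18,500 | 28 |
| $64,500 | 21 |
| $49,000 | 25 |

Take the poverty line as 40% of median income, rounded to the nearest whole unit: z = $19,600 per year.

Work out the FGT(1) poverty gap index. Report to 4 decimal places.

0.0212

Incomes under z: 28×$18,500 (q = 28 of N = 74).
Normalized shortfalls: (19600−18500)/19600 = 0.0561 (×28).
Sum of shortfalls = 1.571429; P₁ averages over all N: 1.571429 / 74 = 0.0212.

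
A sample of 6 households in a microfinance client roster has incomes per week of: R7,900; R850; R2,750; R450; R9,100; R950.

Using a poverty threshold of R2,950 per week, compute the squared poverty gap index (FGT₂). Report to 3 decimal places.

Below z: R450, R850, R950, R2,750 (q = 4 of N = 6).
Shortfall ratios: (2950−450)/2950 = 0.8475; (2950−850)/2950 = 0.7119; (2950−950)/2950 = 0.6780; (2950−2750)/2950 = 0.0678.
Squared: 0.7182; 0.5068; 0.4596; 0.0046.
Sum = 1.689170; P₂ = 1.689170 / 6 = 0.282.

0.282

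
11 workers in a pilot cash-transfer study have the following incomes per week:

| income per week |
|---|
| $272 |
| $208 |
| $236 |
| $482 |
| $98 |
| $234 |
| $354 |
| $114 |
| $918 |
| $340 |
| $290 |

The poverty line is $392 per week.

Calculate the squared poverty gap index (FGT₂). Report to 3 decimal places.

0.163

Poor units: $98, $114, $208, $234, $236, $272, $290, $340, $354 (q = 9 of N = 11).
Normalized shortfalls: (392−98)/392 = 0.7500; (392−114)/392 = 0.7092; (392−208)/392 = 0.4694; (392−234)/392 = 0.4031; (392−236)/392 = 0.3980; (392−272)/392 = 0.3061; (392−290)/392 = 0.2602; (392−340)/392 = 0.1327; (392−354)/392 = 0.0969.
Squared: 0.5625; 0.5029; 0.2203; 0.1625; 0.1584; 0.0937; 0.0677; 0.0176; 0.0094.
Sum = 1.795007; P₂ = 1.795007 / 11 = 0.163.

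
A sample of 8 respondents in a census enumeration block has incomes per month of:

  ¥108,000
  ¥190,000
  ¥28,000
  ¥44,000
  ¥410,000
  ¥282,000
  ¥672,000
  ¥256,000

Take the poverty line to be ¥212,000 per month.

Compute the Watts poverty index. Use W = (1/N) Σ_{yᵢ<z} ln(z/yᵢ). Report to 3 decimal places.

0.548

Below z: ¥28,000, ¥44,000, ¥108,000, ¥190,000 (q = 4 of N = 8).
Log shortfalls: ln(212000/28000) = 2.0244; ln(212000/44000) = 1.5724; ln(212000/108000) = 0.6745; ln(212000/190000) = 0.1096.
W = 4.380796 / 8 = 0.548.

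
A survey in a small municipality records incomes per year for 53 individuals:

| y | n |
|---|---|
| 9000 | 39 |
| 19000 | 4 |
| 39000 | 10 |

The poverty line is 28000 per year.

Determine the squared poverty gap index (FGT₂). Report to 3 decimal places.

Below z: 39×9000, 4×19000 (q = 43 of N = 53).
Shortfall ratios: (28000−9000)/28000 = 0.6786 (×39); (28000−19000)/28000 = 0.3214 (×4).
Squared: 0.4605 (×39); 0.1033 (×4).
Sum = 18.371173; P₂ = 18.371173 / 53 = 0.347.

0.347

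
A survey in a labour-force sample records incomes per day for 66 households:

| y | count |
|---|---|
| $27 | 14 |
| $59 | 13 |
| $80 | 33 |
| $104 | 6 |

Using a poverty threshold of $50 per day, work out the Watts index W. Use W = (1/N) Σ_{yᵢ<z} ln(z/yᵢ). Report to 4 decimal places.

0.1307

Incomes under z: 14×$27 (q = 14 of N = 66).
ln(z/y) terms: ln(50/27) = 0.6162 (×14).
W = 8.626606 / 66 = 0.1307.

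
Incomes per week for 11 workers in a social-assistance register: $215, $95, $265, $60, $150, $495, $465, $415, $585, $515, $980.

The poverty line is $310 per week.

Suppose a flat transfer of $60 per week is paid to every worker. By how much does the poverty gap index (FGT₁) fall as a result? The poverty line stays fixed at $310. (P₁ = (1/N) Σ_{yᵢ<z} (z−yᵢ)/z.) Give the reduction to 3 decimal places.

0.084

Before: below the line — $60, $95, $150, $215, $265; poverty gap index (FGT₁) = 0.22434.
After the $60 transfer: below the line — $120, $155, $210, $275; poverty gap index (FGT₁) = 0.14076.
Reduction = 0.22434 − 0.14076 = 0.084.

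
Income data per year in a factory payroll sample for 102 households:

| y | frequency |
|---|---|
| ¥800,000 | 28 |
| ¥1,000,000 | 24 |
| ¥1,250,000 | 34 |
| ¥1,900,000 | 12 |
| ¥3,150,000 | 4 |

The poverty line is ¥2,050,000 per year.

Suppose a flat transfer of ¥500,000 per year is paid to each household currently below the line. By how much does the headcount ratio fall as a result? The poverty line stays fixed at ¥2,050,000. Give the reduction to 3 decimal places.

Before: below the line — 28×¥800,000, 24×¥1,000,000, 34×¥1,250,000, 12×¥1,900,000; headcount ratio = 0.96078.
After the ¥500,000 transfer: below the line — 28×¥1,300,000, 24×¥1,500,000, 34×¥1,750,000; headcount ratio = 0.84314.
Reduction = 0.96078 − 0.84314 = 0.118.

0.118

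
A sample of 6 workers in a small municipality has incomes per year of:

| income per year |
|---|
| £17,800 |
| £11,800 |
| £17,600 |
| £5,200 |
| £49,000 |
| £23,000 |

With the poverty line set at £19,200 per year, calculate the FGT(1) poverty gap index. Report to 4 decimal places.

Below the line: £5,200, £11,800, £17,600, £17,800 (q = 4 of N = 6).
Normalized shortfalls: (19200−5200)/19200 = 0.7292; (19200−11800)/19200 = 0.3854; (19200−17600)/19200 = 0.0833; (19200−17800)/19200 = 0.0729.
Σ = 1.270833. Dividing by the full population N = 6 gives P₁ = 0.2118.

0.2118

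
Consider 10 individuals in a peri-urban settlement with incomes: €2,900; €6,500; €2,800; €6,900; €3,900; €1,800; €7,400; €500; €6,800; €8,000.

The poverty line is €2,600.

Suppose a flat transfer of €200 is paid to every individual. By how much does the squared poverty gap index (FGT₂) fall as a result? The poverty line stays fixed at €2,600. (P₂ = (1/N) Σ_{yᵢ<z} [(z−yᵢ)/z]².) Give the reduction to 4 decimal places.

0.0160

Before: below the line — €500, €1,800; squared poverty gap index (FGT₂) = 0.074704.
After the €200 transfer: below the line — €700, €2,000; squared poverty gap index (FGT₂) = 0.058728.
Reduction = 0.074704 − 0.058728 = 0.0160.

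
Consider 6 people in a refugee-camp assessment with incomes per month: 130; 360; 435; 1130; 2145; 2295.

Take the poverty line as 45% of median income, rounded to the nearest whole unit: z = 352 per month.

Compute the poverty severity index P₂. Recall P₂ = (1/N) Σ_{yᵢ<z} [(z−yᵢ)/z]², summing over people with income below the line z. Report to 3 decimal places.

0.066

Below the line: 130 (q = 1 of N = 6).
Shortfall ratios: (352−130)/352 = 0.6307.
Squared: 0.3978.
Sum = 0.397760; P₂ = 0.397760 / 6 = 0.066.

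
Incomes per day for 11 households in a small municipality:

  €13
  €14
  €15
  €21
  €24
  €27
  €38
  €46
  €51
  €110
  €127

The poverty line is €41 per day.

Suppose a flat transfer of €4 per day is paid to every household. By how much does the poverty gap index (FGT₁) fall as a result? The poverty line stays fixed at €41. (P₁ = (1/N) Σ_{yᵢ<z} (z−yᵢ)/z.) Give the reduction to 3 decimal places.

0.060

Before: below the line — €13, €14, €15, €21, €24, €27, €38; poverty gap index (FGT₁) = 0.29933.
After the €4 transfer: below the line — €17, €18, €19, €25, €28, €31; poverty gap index (FGT₁) = 0.23947.
Reduction = 0.29933 − 0.23947 = 0.060.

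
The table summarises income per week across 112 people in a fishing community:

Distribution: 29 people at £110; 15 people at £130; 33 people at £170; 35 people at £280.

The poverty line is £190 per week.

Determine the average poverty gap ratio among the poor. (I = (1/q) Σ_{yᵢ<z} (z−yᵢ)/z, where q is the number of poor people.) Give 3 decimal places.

0.265

Below the line: 29×£110, 15×£130, 33×£170 (q = 77 of N = 112).
Relative gaps: 0.4211 (×29), 0.3158 (×15), 0.1053 (×33); sum = 20.421053.
I averages over the q = 77 poor units only: 20.421053 / 77 = 0.265.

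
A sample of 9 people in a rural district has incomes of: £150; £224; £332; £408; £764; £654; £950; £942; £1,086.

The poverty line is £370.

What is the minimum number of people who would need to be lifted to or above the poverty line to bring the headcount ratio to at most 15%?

2

Currently q = 3 of N = 9 are below the line (H = 0.333).
A headcount ratio of at most 15% allows at most ⌊0.15 × 9⌋ = 1 poor people.
So at least 3 − 1 = 2 must be lifted.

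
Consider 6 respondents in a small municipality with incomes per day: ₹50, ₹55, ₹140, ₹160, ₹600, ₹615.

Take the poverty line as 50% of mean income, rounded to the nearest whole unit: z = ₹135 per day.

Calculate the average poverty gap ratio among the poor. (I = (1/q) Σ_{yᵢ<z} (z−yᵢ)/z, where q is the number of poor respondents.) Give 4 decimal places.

Below the line: ₹50, ₹55 (q = 2 of N = 6).
Shortfall ratios (z−y)/z: 0.6296, 0.5926; sum = 1.222222.
The income-gap ratio divides by q (the poor only): 1.222222 / 2 = 0.6111.

0.6111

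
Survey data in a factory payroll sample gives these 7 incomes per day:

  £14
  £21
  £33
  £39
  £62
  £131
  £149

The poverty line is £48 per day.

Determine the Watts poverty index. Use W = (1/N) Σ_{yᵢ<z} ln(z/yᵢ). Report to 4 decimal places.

Below z: £14, £21, £33, £39 (q = 4 of N = 7).
Log gaps: ln(48/14) = 1.2321; ln(48/21) = 0.8267; ln(48/33) = 0.3747; ln(48/39) = 0.2076.
W = 2.641155 / 7 = 0.3773.

0.3773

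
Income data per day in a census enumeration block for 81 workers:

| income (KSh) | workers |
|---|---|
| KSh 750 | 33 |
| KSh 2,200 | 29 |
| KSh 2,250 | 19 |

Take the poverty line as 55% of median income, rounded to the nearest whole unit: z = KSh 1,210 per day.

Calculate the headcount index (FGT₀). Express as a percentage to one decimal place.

40.7%

33 of the 81 workers have income below KSh 1,210.
H = 33/81 = 40.7%.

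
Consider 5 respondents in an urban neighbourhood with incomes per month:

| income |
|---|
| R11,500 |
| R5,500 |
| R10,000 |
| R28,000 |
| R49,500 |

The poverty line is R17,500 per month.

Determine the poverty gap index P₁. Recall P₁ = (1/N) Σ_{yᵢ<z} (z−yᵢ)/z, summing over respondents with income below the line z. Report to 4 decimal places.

0.2914

Below z: R5,500, R10,000, R11,500 (q = 3 of N = 5).
Relative gaps: (17500−5500)/17500 = 0.6857; (17500−10000)/17500 = 0.4286; (17500−11500)/17500 = 0.3429.
Σ = 1.457143. Dividing by the full population N = 5 gives P₁ = 0.2914.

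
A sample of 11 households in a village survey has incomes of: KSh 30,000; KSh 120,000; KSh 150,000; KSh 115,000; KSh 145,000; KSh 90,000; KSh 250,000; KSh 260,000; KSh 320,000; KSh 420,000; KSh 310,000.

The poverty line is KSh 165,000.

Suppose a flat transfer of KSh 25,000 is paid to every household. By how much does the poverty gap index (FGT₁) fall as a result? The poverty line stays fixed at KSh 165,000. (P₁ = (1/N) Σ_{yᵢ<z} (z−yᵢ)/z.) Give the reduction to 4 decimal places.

0.0744

Before: below the line — KSh 30,000, KSh 90,000, KSh 115,000, KSh 120,000, KSh 145,000, KSh 150,000; poverty gap index (FGT₁) = 0.187328.
After the KSh 25,000 transfer: below the line — KSh 55,000, KSh 115,000, KSh 140,000, KSh 145,000; poverty gap index (FGT₁) = 0.112948.
Reduction = 0.187328 − 0.112948 = 0.0744.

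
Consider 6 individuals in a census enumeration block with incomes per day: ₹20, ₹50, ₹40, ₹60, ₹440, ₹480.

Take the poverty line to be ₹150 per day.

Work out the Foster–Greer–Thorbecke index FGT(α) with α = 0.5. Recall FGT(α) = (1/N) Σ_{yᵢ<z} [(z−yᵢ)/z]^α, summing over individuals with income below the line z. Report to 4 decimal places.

0.5631

Below z: ₹20, ₹40, ₹50, ₹60 (q = 4 of N = 6).
Relative gaps: (150−20)/150 = 0.8667; (150−40)/150 = 0.7333; (150−50)/150 = 0.6667; (150−60)/150 = 0.6000.
Raised to α = 0.5: 0.93095; 0.85635; 0.81650; 0.77460.
Sum = 3.378391; FGT(0.5) = 3.378391 / 6 = 0.5631.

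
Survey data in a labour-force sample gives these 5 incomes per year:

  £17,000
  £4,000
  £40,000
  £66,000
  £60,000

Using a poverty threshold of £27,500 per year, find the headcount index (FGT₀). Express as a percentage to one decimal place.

2 of the 5 people have income below £27,500.
H = 2/5 = 40.0%.

40.0%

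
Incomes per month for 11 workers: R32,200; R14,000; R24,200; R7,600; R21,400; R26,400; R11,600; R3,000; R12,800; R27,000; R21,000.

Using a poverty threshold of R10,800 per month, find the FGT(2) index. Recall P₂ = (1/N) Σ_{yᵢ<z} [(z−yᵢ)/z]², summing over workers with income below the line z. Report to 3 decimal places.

Below the line: R3,000, R7,600 (q = 2 of N = 11).
Shortfall ratios: (10800−3000)/10800 = 0.7222; (10800−7600)/10800 = 0.2963.
Squared: 0.5216; 0.0878.
Sum = 0.609396; P₂ = 0.609396 / 11 = 0.055.

0.055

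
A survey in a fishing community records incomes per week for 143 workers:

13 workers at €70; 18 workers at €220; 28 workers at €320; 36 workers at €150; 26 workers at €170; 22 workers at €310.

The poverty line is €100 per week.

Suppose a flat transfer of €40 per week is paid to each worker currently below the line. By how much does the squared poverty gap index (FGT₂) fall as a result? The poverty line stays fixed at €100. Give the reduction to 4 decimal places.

0.0082

Before: below the line — 13×€70; squared poverty gap index (FGT₂) = 0.008182.
After the €40 transfer: below the line — none; squared poverty gap index (FGT₂) = 0.000000.
Reduction = 0.008182 − 0.000000 = 0.0082.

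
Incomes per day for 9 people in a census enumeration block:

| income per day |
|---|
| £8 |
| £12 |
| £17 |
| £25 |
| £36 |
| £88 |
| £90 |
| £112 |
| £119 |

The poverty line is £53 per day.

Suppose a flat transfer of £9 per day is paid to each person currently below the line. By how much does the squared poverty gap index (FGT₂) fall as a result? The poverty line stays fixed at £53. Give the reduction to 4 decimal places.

Before: below the line — £8, £12, £17, £25, £36; squared poverty gap index (FGT₂) = 0.240299.
After the £9 transfer: below the line — £17, £21, £26, £34, £45; squared poverty gap index (FGT₂) = 0.137415.
Reduction = 0.240299 − 0.137415 = 0.1029.

0.1029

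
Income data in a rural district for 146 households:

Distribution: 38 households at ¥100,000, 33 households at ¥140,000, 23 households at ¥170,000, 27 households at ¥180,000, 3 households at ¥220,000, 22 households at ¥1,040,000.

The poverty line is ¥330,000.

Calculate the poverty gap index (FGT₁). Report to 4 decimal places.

0.4788

Below z: 38×¥100,000, 33×¥140,000, 23×¥170,000, 27×¥180,000, 3×¥220,000 (q = 124 of N = 146).
Relative gaps: (330000−100000)/330000 = 0.6970 (×38); (330000−140000)/330000 = 0.5758 (×33); (330000−170000)/330000 = 0.4848 (×23); (330000−180000)/330000 = 0.4545 (×27); (330000−220000)/330000 = 0.3333 (×3).
Σ = 69.909091. Dividing by the full population N = 146 gives P₁ = 0.4788.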